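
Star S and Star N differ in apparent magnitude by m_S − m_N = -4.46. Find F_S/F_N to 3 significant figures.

F_S/F_N = 10^(−(m_S − m_N)/2.5) = 10^(4.46/2.5) = 10^1.784 = 60.81.

60.8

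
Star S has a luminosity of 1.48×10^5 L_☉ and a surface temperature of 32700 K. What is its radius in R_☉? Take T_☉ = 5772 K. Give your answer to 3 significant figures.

12.0 R_☉

R/R_☉ = √(L/L_☉) / (T/T_☉)² = √(1.48×10^5) / (5.665)²
       = 384.7 / 32.10 = 11.99.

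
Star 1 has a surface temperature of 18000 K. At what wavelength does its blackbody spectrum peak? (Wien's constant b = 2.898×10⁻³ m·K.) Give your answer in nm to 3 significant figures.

λ_max = b/T = 2.898×10⁻³ / 18000 = 1.61×10^-7 m = 161.0 nm.

161 nm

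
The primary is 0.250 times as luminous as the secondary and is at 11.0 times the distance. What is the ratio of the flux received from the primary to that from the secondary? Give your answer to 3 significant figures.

0.00207

F = L/(4πd²), so F_p/F_s = (L_p/L_s) / (d_p/d_s)²
= 0.250 / (11.0)² = 0.250 / 121.0 = 0.002066.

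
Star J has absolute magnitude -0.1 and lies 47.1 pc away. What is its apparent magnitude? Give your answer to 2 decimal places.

m = M + 5 log₁₀(d/10 pc) = -0.1 + 5 log₁₀(47.1/10)
  = -0.1 + 5 × 0.673 = -0.1 + 3.37 = 3.27.

3.27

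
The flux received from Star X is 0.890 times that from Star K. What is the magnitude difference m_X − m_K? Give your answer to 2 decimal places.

0.13

m_X − m_K = −2.5 log₁₀(F_X/F_K) = −2.5 log₁₀(0.890) = −2.5 × (-0.051) = 0.127.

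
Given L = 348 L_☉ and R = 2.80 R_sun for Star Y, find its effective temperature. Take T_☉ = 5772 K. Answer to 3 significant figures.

T/T_☉ = (L/L_☉)^(1/4) / (R/R_☉)^(1/2)
T = 5772 × (348)^(1/4) / √(2.80) = 5772 × 4.319 / 1.673 = 1.490×10^4 K.

1.49×10^4 K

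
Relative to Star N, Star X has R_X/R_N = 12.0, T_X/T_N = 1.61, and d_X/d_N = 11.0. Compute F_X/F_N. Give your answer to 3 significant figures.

8.00

L_X/L_N = (R_X/R_N)²(T_X/T_N)⁴ = (12.0)² × (1.61)⁴ = 967.5.
F_X/F_N = (L_X/L_N)/(d_X/d_N)² = 967.5 / (11.0)² = 7.996.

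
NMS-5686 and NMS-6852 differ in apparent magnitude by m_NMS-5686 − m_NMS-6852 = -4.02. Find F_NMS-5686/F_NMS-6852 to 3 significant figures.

F_NMS-5686/F_NMS-6852 = 10^(−(m_NMS-5686 − m_NMS-6852)/2.5) = 10^(4.02/2.5) = 10^1.608 = 40.55.

40.6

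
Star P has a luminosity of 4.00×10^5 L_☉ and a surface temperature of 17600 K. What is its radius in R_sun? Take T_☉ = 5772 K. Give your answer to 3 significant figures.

68.0 R_sun

R/R_☉ = √(L/L_☉) / (T/T_☉)² = √(4.00×10^5) / (3.049)²
       = 632.5 / 9.298 = 68.02.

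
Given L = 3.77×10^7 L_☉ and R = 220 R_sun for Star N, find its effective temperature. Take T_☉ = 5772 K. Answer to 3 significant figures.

T/T_☉ = (L/L_☉)^(1/4) / (R/R_☉)^(1/2)
T = 5772 × (3.77×10^7)^(1/4) / √(220) = 5772 × 78.36 / 14.83 = 3.049×10^4 K.

3.05×10^4 K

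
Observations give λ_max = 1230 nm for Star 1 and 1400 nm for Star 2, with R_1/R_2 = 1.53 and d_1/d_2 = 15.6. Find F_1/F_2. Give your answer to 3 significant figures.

Wien's law: T_1/T_2 = λ_2/λ_1 = 1400/1230 = 1.138.
L_1/L_2 = (R_1/R_2)²(T_1/T_2)⁴ = (1.53)²(1.138)⁴ = 3.929.
F_1/F_2 = (L_1/L_2)/(d_1/d_2)² = 3.929/(15.6)² = 0.01614.

0.0161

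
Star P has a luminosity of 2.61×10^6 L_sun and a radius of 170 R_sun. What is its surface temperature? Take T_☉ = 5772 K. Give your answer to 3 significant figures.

T/T_☉ = (L/L_☉)^(1/4) / (R/R_☉)^(1/2)
T = 5772 × (2.61×10^6)^(1/4) / √(170) = 5772 × 40.19 / 13.04 = 1.779×10^4 K.

1.78×10^4 K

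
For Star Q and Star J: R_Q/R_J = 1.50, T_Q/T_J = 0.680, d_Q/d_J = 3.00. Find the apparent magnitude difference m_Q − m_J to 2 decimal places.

3.18

L_Q/L_J = (1.50)²(0.680)⁴ = 0.4811.
F_Q/F_J = (L_Q/L_J)/(d_Q/d_J)² = 0.4811/9.000 = 0.05345.
m_Q − m_J = −2.5 log₁₀(0.05345) = 3.18.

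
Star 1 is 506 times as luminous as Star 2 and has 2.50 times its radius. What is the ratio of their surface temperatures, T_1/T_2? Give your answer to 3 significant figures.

3.00

L ∝ R²T⁴ gives T ∝ (L/R²)^(1/4), so
T_1/T_2 = (506 / 2.50²)^(1/4) = (80.96)^(1/4) = 3.000.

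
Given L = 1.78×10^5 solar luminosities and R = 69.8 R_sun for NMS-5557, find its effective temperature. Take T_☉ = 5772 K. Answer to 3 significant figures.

1.42×10^4 K

T/T_☉ = (L/L_☉)^(1/4) / (R/R_☉)^(1/2)
T = 5772 × (1.78×10^5)^(1/4) / √(69.8) = 5772 × 20.54 / 8.355 = 1.419×10^4 K.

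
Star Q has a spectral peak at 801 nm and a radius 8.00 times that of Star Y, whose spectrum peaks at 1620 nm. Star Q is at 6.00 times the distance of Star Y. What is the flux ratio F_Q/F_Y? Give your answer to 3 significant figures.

29.7

Wien's law: T_Q/T_Y = λ_Y/λ_Q = 1620/801 = 2.022.
L_Q/L_Y = (R_Q/R_Y)²(T_Q/T_Y)⁴ = (8.00)²(2.022)⁴ = 1071.
F_Q/F_Y = (L_Q/L_Y)/(d_Q/d_Y)² = 1071/(6.00)² = 29.74.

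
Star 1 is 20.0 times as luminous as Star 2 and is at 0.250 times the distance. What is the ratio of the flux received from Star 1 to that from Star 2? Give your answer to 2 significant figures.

3.2×10^2

F = L/(4πd²), so F_1/F_2 = (L_1/L_2) / (d_1/d_2)²
= 20.0 / (0.250)² = 20.0 / 0.06250 = 320.0.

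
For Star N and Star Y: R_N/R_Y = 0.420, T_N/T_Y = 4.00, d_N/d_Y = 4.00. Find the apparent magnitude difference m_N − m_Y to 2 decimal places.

L_N/L_Y = (0.420)²(4.00)⁴ = 45.16.
F_N/F_Y = (L_N/L_Y)/(d_N/d_Y)² = 45.16/16.00 = 2.822.
m_N − m_Y = −2.5 log₁₀(2.822) = -1.13.

-1.13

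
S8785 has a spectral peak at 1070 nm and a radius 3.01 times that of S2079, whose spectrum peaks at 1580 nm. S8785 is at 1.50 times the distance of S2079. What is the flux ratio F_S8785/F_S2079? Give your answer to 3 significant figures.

Wien's law: T_S8785/T_S2079 = λ_S2079/λ_S8785 = 1580/1070 = 1.477.
L_S8785/L_S2079 = (R_S8785/R_S2079)²(T_S8785/T_S2079)⁴ = (3.01)²(1.477)⁴ = 43.08.
F_S8785/F_S2079 = (L_S8785/L_S2079)/(d_S8785/d_S2079)² = 43.08/(1.50)² = 19.14.

19.1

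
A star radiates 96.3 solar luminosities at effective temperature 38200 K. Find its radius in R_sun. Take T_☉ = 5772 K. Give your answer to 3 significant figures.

R/R_☉ = √(L/L_☉) / (T/T_☉)² = √(96.3) / (6.618)²
       = 9.813 / 43.80 = 0.2240.

0.224 R_sun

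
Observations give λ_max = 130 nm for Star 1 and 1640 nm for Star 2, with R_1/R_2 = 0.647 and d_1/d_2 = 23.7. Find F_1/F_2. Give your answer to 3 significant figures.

18.9

Wien's law: T_1/T_2 = λ_2/λ_1 = 1640/130 = 12.62.
L_1/L_2 = (R_1/R_2)²(T_1/T_2)⁴ = (0.647)²(12.62)⁴ = 1.060×10^4.
F_1/F_2 = (L_1/L_2)/(d_1/d_2)² = 1.060×10^4/(23.7)² = 18.88.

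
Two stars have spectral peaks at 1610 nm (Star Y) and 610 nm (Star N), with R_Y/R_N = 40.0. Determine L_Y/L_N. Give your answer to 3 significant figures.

33.0

Wien's law gives T ∝ 1/λ_max, so T_Y/T_N = λ_N/λ_Y = 610/1610 = 0.3789.
Then L ∝ R²T⁴ gives L_Y/L_N = (40.0)² × (0.3789)⁴ = 1600 × 0.02061 = 32.97.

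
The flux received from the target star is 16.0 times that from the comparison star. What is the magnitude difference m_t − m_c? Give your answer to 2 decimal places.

-3.01

m_t − m_c = −2.5 log₁₀(F_t/F_c) = −2.5 log₁₀(16.0) = −2.5 × (1.204) = -3.010.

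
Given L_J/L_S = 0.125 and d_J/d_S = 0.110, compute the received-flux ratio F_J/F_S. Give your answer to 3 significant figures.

10.3

F = L/(4πd²), so F_J/F_S = (L_J/L_S) / (d_J/d_S)²
= 0.125 / (0.110)² = 0.125 / 0.01210 = 10.33.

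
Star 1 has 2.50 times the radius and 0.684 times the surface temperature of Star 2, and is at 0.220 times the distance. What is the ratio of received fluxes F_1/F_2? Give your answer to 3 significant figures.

28.3

L_1/L_2 = (R_1/R_2)²(T_1/T_2)⁴ = (2.50)² × (0.684)⁴ = 1.368.
F_1/F_2 = (L_1/L_2)/(d_1/d_2)² = 1.368 / (0.220)² = 28.27.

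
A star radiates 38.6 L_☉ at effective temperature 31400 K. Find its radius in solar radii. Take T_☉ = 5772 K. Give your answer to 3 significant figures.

0.210 solar radii

R/R_☉ = √(L/L_☉) / (T/T_☉)² = √(38.6) / (5.440)²
       = 6.213 / 29.59 = 0.2099.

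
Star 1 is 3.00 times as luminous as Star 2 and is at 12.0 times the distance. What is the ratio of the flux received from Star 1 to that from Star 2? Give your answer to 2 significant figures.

0.021

F = L/(4πd²), so F_1/F_2 = (L_1/L_2) / (d_1/d_2)²
= 3.00 / (12.0)² = 3.00 / 144.0 = 0.02083.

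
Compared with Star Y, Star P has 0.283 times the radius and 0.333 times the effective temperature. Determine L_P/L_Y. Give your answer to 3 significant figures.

9.85×10^-4

From the Stefan–Boltzmann law, L ∝ R²T⁴, so
L_P/L_Y = (R_P/R_Y)² (T_P/T_Y)⁴ = (0.283)² × (0.333)⁴ = 0.08009 × 0.01230 = 9.848×10^-4.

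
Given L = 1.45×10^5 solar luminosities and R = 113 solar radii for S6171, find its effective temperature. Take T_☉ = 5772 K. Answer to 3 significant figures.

1.06×10^4 K

T/T_☉ = (L/L_☉)^(1/4) / (R/R_☉)^(1/2)
T = 5772 × (1.45×10^5)^(1/4) / √(113) = 5772 × 19.51 / 10.63 = 1.060×10^4 K.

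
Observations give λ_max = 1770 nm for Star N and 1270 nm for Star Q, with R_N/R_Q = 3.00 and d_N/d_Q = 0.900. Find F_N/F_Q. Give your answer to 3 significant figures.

2.94

Wien's law: T_N/T_Q = λ_Q/λ_N = 1270/1770 = 0.7175.
L_N/L_Q = (R_N/R_Q)²(T_N/T_Q)⁴ = (3.00)²(0.7175)⁴ = 2.385.
F_N/F_Q = (L_N/L_Q)/(d_N/d_Q)² = 2.385/(0.900)² = 2.945.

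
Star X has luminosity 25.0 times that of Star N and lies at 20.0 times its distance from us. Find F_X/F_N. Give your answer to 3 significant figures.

F = L/(4πd²), so F_X/F_N = (L_X/L_N) / (d_X/d_N)²
= 25.0 / (20.0)² = 25.0 / 400.0 = 0.06250.

0.0625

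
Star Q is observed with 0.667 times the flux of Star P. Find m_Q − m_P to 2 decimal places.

0.44

m_Q − m_P = −2.5 log₁₀(F_Q/F_P) = −2.5 log₁₀(0.667) = −2.5 × (-0.176) = 0.440.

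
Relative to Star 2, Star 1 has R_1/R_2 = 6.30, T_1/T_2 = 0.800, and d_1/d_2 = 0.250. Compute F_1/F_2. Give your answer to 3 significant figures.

260

L_1/L_2 = (R_1/R_2)²(T_1/T_2)⁴ = (6.30)² × (0.800)⁴ = 16.26.
F_1/F_2 = (L_1/L_2)/(d_1/d_2)² = 16.26 / (0.250)² = 260.1.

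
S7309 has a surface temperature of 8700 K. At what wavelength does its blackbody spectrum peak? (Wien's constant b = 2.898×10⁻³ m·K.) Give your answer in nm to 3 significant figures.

λ_max = b/T = 2.898×10⁻³ / 8700 = 3.33×10^-7 m = 333.1 nm.

333 nm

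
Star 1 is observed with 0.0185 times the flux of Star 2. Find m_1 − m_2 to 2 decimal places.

m_1 − m_2 = −2.5 log₁₀(F_1/F_2) = −2.5 log₁₀(0.0185) = −2.5 × (-1.733) = 4.332.

4.33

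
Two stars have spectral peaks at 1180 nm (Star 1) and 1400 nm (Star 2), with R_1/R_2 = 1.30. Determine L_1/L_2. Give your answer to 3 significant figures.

Wien's law gives T ∝ 1/λ_max, so T_1/T_2 = λ_2/λ_1 = 1400/1180 = 1.186.
Then L ∝ R²T⁴ gives L_1/L_2 = (1.30)² × (1.186)⁴ = 1.690 × 1.981 = 3.349.

3.35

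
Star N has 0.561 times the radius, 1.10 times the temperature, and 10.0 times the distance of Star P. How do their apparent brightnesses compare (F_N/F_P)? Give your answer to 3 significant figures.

0.00461

L_N/L_P = (R_N/R_P)²(T_N/T_P)⁴ = (0.561)² × (1.10)⁴ = 0.4608.
F_N/F_P = (L_N/L_P)/(d_N/d_P)² = 0.4608 / (10.0)² = 0.004608.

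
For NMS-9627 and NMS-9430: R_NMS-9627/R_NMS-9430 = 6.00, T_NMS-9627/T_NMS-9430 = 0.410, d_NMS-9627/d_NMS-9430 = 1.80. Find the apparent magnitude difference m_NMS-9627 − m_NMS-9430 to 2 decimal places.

1.26

L_NMS-9627/L_NMS-9430 = (6.00)²(0.410)⁴ = 1.017.
F_NMS-9627/F_NMS-9430 = (L_NMS-9627/L_NMS-9430)/(d_NMS-9627/d_NMS-9430)² = 1.017/3.240 = 0.3140.
m_NMS-9627 − m_NMS-9430 = −2.5 log₁₀(0.3140) = 1.26.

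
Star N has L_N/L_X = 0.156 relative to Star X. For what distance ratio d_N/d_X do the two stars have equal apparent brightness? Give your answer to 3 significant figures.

Equal flux requires L_N/d_N² = L_X/d_X², so d_N/d_X = √(L_N/L_X)
= √(0.156) = 0.3950.

0.395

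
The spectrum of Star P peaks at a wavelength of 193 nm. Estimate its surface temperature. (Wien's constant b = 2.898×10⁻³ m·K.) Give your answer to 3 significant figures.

1.50×10^4 K

T = b/λ_max = 2.898×10⁻³ / (193×10⁻⁹) = 1.502×10^4 K.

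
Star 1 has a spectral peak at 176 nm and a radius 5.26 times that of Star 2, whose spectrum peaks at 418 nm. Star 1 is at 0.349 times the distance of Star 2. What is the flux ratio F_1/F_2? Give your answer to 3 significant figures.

Wien's law: T_1/T_2 = λ_2/λ_1 = 418/176 = 2.375.
L_1/L_2 = (R_1/R_2)²(T_1/T_2)⁴ = (5.26)²(2.375)⁴ = 880.3.
F_1/F_2 = (L_1/L_2)/(d_1/d_2)² = 880.3/(0.349)² = 7227.

7.23×10^3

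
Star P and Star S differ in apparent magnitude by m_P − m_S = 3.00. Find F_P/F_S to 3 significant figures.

F_P/F_S = 10^(−(m_P − m_S)/2.5) = 10^(-3.00/2.5) = 10^-1.200 = 0.06310.

0.0631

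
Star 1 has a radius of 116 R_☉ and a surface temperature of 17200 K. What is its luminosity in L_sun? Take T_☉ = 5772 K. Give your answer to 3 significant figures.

L/L_☉ = (R/R_☉)² (T/T_☉)⁴ = (116)² × (17200/5772)⁴
       = 1.346×10^4 × (2.980)⁴ = 1.346×10^4 × 78.85 = 1.061×10^6.

1.06×10^6 L_sun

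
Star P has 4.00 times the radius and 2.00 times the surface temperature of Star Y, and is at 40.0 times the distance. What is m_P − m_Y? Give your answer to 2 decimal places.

L_P/L_Y = (4.00)²(2.00)⁴ = 256.0.
F_P/F_Y = (L_P/L_Y)/(d_P/d_Y)² = 256.0/1600 = 0.1600.
m_P − m_Y = −2.5 log₁₀(0.1600) = 1.99.

1.99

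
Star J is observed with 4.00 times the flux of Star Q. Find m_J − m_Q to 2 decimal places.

m_J − m_Q = −2.5 log₁₀(F_J/F_Q) = −2.5 log₁₀(4.00) = −2.5 × (0.602) = -1.505.

-1.51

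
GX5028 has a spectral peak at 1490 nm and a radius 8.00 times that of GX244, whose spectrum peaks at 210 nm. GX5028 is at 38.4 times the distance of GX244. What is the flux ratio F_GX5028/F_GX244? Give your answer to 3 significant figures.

1.71×10^-5

Wien's law: T_GX5028/T_GX244 = λ_GX244/λ_GX5028 = 210/1490 = 0.1409.
L_GX5028/L_GX244 = (R_GX5028/R_GX244)²(T_GX5028/T_GX244)⁴ = (8.00)²(0.1409)⁴ = 0.02525.
F_GX5028/F_GX244 = (L_GX5028/L_GX244)/(d_GX5028/d_GX244)² = 0.02525/(38.4)² = 1.713×10^-5.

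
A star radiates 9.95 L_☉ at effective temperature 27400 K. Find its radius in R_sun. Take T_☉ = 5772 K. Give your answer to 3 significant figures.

0.140 R_sun

R/R_☉ = √(L/L_☉) / (T/T_☉)² = √(9.95) / (4.747)²
       = 3.154 / 22.53 = 0.1400.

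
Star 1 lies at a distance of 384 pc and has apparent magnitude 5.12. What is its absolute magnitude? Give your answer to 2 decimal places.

-2.80

M = m − 5 log₁₀(d/10 pc) = 5.12 − 5 log₁₀(384/10)
  = 5.12 − 5 × 1.584 = 5.12 − 7.92 = -2.80.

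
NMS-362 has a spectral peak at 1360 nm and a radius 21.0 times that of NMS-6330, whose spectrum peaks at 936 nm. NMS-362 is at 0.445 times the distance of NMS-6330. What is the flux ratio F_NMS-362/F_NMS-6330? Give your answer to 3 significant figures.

Wien's law: T_NMS-362/T_NMS-6330 = λ_NMS-6330/λ_NMS-362 = 936/1360 = 0.6882.
L_NMS-362/L_NMS-6330 = (R_NMS-362/R_NMS-6330)²(T_NMS-362/T_NMS-6330)⁴ = (21.0)²(0.6882)⁴ = 98.94.
F_NMS-362/F_NMS-6330 = (L_NMS-362/L_NMS-6330)/(d_NMS-362/d_NMS-6330)² = 98.94/(0.445)² = 499.7.

500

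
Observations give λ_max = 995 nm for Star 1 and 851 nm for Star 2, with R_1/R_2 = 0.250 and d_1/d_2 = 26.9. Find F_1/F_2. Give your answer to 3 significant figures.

4.62×10^-5

Wien's law: T_1/T_2 = λ_2/λ_1 = 851/995 = 0.8553.
L_1/L_2 = (R_1/R_2)²(T_1/T_2)⁴ = (0.250)²(0.8553)⁴ = 0.03344.
F_1/F_2 = (L_1/L_2)/(d_1/d_2)² = 0.03344/(26.9)² = 4.622×10^-5.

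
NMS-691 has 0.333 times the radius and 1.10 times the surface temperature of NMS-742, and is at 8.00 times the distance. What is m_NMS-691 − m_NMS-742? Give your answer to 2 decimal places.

L_NMS-691/L_NMS-742 = (0.333)²(1.10)⁴ = 0.1624.
F_NMS-691/F_NMS-742 = (L_NMS-691/L_NMS-742)/(d_NMS-691/d_NMS-742)² = 0.1624/64.00 = 0.002537.
m_NMS-691 − m_NMS-742 = −2.5 log₁₀(0.002537) = 6.49.

6.49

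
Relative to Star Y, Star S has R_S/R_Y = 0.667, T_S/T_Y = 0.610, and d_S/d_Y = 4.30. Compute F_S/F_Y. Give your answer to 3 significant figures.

0.00333

L_S/L_Y = (R_S/R_Y)²(T_S/T_Y)⁴ = (0.667)² × (0.610)⁴ = 0.06160.
F_S/F_Y = (L_S/L_Y)/(d_S/d_Y)² = 0.06160 / (4.30)² = 0.003331.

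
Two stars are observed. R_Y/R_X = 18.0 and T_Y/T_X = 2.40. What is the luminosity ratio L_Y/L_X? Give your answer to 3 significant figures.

1.07×10^4

From the Stefan–Boltzmann law, L ∝ R²T⁴, so
L_Y/L_X = (R_Y/R_X)² (T_Y/T_X)⁴ = (18.0)² × (2.40)⁴ = 324.0 × 33.18 = 1.075×10^4.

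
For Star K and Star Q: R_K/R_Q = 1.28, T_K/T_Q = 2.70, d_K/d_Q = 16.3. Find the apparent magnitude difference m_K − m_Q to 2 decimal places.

1.21

L_K/L_Q = (1.28)²(2.70)⁴ = 87.07.
F_K/F_Q = (L_K/L_Q)/(d_K/d_Q)² = 87.07/265.7 = 0.3277.
m_K − m_Q = −2.5 log₁₀(0.3277) = 1.21.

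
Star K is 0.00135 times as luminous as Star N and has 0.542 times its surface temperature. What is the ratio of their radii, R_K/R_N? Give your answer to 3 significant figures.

0.125

L ∝ R²T⁴ gives R ∝ √L / T², so
R_K/R_N = √(0.00135) / (0.542)² = 0.03674 / 0.2938 = 0.1251.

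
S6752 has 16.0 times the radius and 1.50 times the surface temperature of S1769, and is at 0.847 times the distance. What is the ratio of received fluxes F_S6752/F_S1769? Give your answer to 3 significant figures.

L_S6752/L_S1769 = (R_S6752/R_S1769)²(T_S6752/T_S1769)⁴ = (16.0)² × (1.50)⁴ = 1296.
F_S6752/F_S1769 = (L_S6752/L_S1769)/(d_S6752/d_S1769)² = 1296 / (0.847)² = 1807.

1.81×10^3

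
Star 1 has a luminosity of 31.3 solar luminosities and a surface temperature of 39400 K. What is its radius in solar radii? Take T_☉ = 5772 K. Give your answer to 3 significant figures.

0.120 solar radii

R/R_☉ = √(L/L_☉) / (T/T_☉)² = √(31.3) / (6.826)²
       = 5.595 / 46.60 = 0.1201.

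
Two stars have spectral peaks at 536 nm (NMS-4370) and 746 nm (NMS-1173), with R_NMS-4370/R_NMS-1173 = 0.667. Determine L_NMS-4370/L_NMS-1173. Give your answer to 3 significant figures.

Wien's law gives T ∝ 1/λ_max, so T_NMS-4370/T_NMS-1173 = λ_NMS-1173/λ_NMS-4370 = 746/536 = 1.392.
Then L ∝ R²T⁴ gives L_NMS-4370/L_NMS-1173 = (0.667)² × (1.392)⁴ = 0.4449 × 3.752 = 1.669.

1.67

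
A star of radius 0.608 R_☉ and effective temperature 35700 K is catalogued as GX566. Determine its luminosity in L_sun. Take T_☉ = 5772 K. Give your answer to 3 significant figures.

541 L_sun

L/L_☉ = (R/R_☉)² (T/T_☉)⁴ = (0.608)² × (35700/5772)⁴
       = 0.3697 × (6.185)⁴ = 0.3697 × 1463 = 541.0.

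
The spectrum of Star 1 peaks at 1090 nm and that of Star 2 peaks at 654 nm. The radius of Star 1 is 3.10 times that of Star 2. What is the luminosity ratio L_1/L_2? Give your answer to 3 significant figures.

1.25

Wien's law gives T ∝ 1/λ_max, so T_1/T_2 = λ_2/λ_1 = 654/1090 = 0.6000.
Then L ∝ R²T⁴ gives L_1/L_2 = (3.10)² × (0.6000)⁴ = 9.610 × 0.1296 = 1.245.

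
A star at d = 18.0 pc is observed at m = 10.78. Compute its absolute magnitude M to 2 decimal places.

M = m − 5 log₁₀(d/10 pc) = 10.78 − 5 log₁₀(18.0/10)
  = 10.78 − 5 × 0.255 = 10.78 − 1.28 = 9.50.

9.50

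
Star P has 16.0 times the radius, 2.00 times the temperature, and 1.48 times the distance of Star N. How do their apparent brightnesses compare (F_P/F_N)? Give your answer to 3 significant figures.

1.87×10^3

L_P/L_N = (R_P/R_N)²(T_P/T_N)⁴ = (16.0)² × (2.00)⁴ = 4096.
F_P/F_N = (L_P/L_N)/(d_P/d_N)² = 4096 / (1.48)² = 1870.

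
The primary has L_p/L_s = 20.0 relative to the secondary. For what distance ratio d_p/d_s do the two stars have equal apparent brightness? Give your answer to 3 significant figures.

Equal flux requires L_p/d_p² = L_s/d_s², so d_p/d_s = √(L_p/L_s)
= √(20.0) = 4.472.

4.47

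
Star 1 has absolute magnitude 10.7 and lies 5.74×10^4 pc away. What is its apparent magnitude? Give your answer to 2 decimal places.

29.49

m = M + 5 log₁₀(d/10 pc) = 10.7 + 5 log₁₀(5.74×10^4/10)
  = 10.7 + 5 × 3.759 = 10.7 + 18.79 = 29.49.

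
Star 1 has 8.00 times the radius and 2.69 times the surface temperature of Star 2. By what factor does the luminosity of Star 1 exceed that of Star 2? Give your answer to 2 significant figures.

3.4×10^3

From the Stefan–Boltzmann law, L ∝ R²T⁴, so
L_1/L_2 = (R_1/R_2)² (T_1/T_2)⁴ = (8.00)² × (2.69)⁴ = 64.00 × 52.36 = 3351.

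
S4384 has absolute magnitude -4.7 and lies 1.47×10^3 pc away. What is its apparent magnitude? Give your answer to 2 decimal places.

m = M + 5 log₁₀(d/10 pc) = -4.7 + 5 log₁₀(1.47×10^3/10)
  = -4.7 + 5 × 2.167 = -4.7 + 10.84 = 6.14.

6.14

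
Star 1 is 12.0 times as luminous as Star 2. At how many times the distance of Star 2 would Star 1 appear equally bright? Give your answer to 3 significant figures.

Equal flux requires L_1/d_1² = L_2/d_2², so d_1/d_2 = √(L_1/L_2)
= √(12.0) = 3.464.

3.46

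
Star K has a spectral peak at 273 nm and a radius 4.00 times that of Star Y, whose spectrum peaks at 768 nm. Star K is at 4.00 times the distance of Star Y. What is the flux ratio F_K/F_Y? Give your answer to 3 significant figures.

62.6

Wien's law: T_K/T_Y = λ_Y/λ_K = 768/273 = 2.813.
L_K/L_Y = (R_K/R_Y)²(T_K/T_Y)⁴ = (4.00)²(2.813)⁴ = 1002.
F_K/F_Y = (L_K/L_Y)/(d_K/d_Y)² = 1002/(4.00)² = 62.63.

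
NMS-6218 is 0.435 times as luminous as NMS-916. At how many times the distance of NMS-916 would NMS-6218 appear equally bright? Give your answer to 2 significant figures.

Equal flux requires L_NMS-6218/d_NMS-6218² = L_NMS-916/d_NMS-916², so d_NMS-6218/d_NMS-916 = √(L_NMS-6218/L_NMS-916)
= √(0.435) = 0.6595.

0.66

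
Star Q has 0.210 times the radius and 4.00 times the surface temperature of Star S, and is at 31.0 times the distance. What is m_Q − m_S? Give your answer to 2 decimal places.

L_Q/L_S = (0.210)²(4.00)⁴ = 11.29.
F_Q/F_S = (L_Q/L_S)/(d_Q/d_S)² = 11.29/961.0 = 0.01175.
m_Q − m_S = −2.5 log₁₀(0.01175) = 4.83.

4.83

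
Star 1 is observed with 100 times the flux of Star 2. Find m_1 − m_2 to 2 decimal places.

m_1 − m_2 = −2.5 log₁₀(F_1/F_2) = −2.5 log₁₀(100) = −2.5 × (2.000) = -5.000.

-5.00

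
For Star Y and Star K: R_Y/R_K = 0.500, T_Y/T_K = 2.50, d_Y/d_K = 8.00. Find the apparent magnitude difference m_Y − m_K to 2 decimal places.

L_Y/L_K = (0.500)²(2.50)⁴ = 9.766.
F_Y/F_K = (L_Y/L_K)/(d_Y/d_K)² = 9.766/64.00 = 0.1526.
m_Y − m_K = −2.5 log₁₀(0.1526) = 2.04.

2.04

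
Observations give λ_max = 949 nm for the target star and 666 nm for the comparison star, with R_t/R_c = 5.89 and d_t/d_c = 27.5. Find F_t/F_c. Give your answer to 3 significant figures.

Wien's law: T_t/T_c = λ_c/λ_t = 666/949 = 0.7018.
L_t/L_c = (R_t/R_c)²(T_t/T_c)⁴ = (5.89)²(0.7018)⁴ = 8.415.
F_t/F_c = (L_t/L_c)/(d_t/d_c)² = 8.415/(27.5)² = 0.01113.

0.0111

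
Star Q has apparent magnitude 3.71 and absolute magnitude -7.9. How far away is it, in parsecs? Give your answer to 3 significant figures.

2.10×10^3 pc

m − M = 5 log₁₀(d/10 pc)
3.71 − (-7.9) = 11.61 = 5 log₁₀(d/10)
d = 10 × 10^(11.61/5) = 10 × 10^2.322 = 2099 pc.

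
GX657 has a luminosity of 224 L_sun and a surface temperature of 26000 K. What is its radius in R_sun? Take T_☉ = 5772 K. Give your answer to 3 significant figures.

0.738 R_sun

R/R_☉ = √(L/L_☉) / (T/T_☉)² = √(224) / (4.505)²
       = 14.97 / 20.29 = 0.7376.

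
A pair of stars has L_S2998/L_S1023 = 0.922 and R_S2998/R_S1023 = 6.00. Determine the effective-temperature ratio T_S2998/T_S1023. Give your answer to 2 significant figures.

0.40

L ∝ R²T⁴ gives T ∝ (L/R²)^(1/4), so
T_S2998/T_S1023 = (0.922 / 6.00²)^(1/4) = (0.02561)^(1/4) = 0.4000.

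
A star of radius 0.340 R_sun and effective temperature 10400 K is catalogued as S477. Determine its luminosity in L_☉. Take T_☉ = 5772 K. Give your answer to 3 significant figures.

1.22 L_☉

L/L_☉ = (R/R_☉)² (T/T_☉)⁴ = (0.340)² × (10400/5772)⁴
       = 0.1156 × (1.802)⁴ = 0.1156 × 10.54 = 1.218.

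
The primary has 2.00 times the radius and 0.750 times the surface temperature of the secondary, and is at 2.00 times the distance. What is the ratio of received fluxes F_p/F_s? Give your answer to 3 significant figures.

L_p/L_s = (R_p/R_s)²(T_p/T_s)⁴ = (2.00)² × (0.750)⁴ = 1.266.
F_p/F_s = (L_p/L_s)/(d_p/d_s)² = 1.266 / (2.00)² = 0.3164.

0.316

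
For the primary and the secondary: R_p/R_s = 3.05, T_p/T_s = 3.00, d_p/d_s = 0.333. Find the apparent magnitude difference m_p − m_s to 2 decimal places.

L_p/L_s = (3.05)²(3.00)⁴ = 753.5.
F_p/F_s = (L_p/L_s)/(d_p/d_s)² = 753.5/0.1109 = 6795.
m_p − m_s = −2.5 log₁₀(6795) = -9.58.

-9.58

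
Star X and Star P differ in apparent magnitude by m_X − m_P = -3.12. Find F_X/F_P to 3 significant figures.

17.7

F_X/F_P = 10^(−(m_X − m_P)/2.5) = 10^(3.12/2.5) = 10^1.248 = 17.70.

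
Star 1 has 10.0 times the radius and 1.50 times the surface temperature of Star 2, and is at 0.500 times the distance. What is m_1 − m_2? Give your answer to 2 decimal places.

L_1/L_2 = (10.0)²(1.50)⁴ = 506.2.
F_1/F_2 = (L_1/L_2)/(d_1/d_2)² = 506.2/0.2500 = 2025.
m_1 − m_2 = −2.5 log₁₀(2025) = -8.27.

-8.27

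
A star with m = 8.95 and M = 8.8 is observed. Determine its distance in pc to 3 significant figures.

m − M = 5 log₁₀(d/10 pc)
8.95 − (8.8) = 0.15 = 5 log₁₀(d/10)
d = 10 × 10^(0.15/5) = 10 × 10^0.030 = 10.72 pc.

10.7 pc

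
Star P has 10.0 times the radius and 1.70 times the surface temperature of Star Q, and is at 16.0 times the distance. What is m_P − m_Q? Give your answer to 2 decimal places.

-1.28

L_P/L_Q = (10.0)²(1.70)⁴ = 835.2.
F_P/F_Q = (L_P/L_Q)/(d_P/d_Q)² = 835.2/256.0 = 3.263.
m_P − m_Q = −2.5 log₁₀(3.263) = -1.28.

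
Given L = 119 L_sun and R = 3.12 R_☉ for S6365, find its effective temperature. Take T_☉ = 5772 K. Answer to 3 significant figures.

T/T_☉ = (L/L_☉)^(1/4) / (R/R_☉)^(1/2)
T = 5772 × (119)^(1/4) / √(3.12) = 5772 × 3.303 / 1.766 = 1.079×10^4 K.

1.08×10^4 K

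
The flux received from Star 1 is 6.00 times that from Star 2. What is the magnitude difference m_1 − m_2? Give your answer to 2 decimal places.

m_1 − m_2 = −2.5 log₁₀(F_1/F_2) = −2.5 log₁₀(6.00) = −2.5 × (0.778) = -1.945.

-1.95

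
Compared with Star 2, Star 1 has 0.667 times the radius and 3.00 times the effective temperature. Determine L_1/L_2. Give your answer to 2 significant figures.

From the Stefan–Boltzmann law, L ∝ R²T⁴, so
L_1/L_2 = (R_1/R_2)² (T_1/T_2)⁴ = (0.667)² × (3.00)⁴ = 0.4449 × 81.00 = 36.04.

36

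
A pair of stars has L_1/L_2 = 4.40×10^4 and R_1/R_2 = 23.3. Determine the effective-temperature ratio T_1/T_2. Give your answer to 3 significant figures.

L ∝ R²T⁴ gives T ∝ (L/R²)^(1/4), so
T_1/T_2 = (4.40×10^4 / 23.3²)^(1/4) = (81.05)^(1/4) = 3.000.

3.00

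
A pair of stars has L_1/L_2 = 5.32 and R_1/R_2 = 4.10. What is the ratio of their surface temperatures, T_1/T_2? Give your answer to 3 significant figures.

L ∝ R²T⁴ gives T ∝ (L/R²)^(1/4), so
T_1/T_2 = (5.32 / 4.10²)^(1/4) = (0.3165)^(1/4) = 0.7500.

0.750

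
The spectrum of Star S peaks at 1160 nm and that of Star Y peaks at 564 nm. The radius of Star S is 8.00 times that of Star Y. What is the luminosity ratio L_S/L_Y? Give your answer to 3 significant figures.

Wien's law gives T ∝ 1/λ_max, so T_S/T_Y = λ_Y/λ_S = 564/1160 = 0.4862.
Then L ∝ R²T⁴ gives L_S/L_Y = (8.00)² × (0.4862)⁴ = 64.00 × 0.05588 = 3.577.

3.58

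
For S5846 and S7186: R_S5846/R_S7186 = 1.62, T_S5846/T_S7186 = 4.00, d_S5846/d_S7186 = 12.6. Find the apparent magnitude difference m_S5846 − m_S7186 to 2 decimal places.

-1.57

L_S5846/L_S7186 = (1.62)²(4.00)⁴ = 671.8.
F_S5846/F_S7186 = (L_S5846/L_S7186)/(d_S5846/d_S7186)² = 671.8/158.8 = 4.232.
m_S5846 − m_S7186 = −2.5 log₁₀(4.232) = -1.57.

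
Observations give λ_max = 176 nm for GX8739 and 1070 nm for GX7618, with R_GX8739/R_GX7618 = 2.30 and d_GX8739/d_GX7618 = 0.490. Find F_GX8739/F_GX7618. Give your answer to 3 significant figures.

Wien's law: T_GX8739/T_GX7618 = λ_GX7618/λ_GX8739 = 1070/176 = 6.080.
L_GX8739/L_GX7618 = (R_GX8739/R_GX7618)²(T_GX8739/T_GX7618)⁴ = (2.30)²(6.080)⁴ = 7227.
F_GX8739/F_GX7618 = (L_GX8739/L_GX7618)/(d_GX8739/d_GX7618)² = 7227/(0.490)² = 3.010×10^4.

3.01×10^4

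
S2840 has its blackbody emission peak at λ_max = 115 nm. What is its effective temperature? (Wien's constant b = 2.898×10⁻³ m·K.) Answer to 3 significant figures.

T = b/λ_max = 2.898×10⁻³ / (115×10⁻⁹) = 2.520×10^4 K.

2.52×10^4 K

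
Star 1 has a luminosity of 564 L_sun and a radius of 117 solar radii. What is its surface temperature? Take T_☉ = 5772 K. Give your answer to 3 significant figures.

T/T_☉ = (L/L_☉)^(1/4) / (R/R_☉)^(1/2)
T = 5772 × (564)^(1/4) / √(117) = 5772 × 4.873 / 10.82 = 2600 K.

2.60×10^3 K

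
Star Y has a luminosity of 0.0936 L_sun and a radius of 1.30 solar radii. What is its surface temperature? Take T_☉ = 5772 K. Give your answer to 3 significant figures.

T/T_☉ = (L/L_☉)^(1/4) / (R/R_☉)^(1/2)
T = 5772 × (0.0936)^(1/4) / √(1.30) = 5772 × 0.5531 / 1.140 = 2800 K.

2.80×10^3 K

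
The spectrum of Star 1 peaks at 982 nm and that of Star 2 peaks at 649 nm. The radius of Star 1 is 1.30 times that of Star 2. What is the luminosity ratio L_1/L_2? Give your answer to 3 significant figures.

0.322

Wien's law gives T ∝ 1/λ_max, so T_1/T_2 = λ_2/λ_1 = 649/982 = 0.6609.
Then L ∝ R²T⁴ gives L_1/L_2 = (1.30)² × (0.6609)⁴ = 1.690 × 0.1908 = 0.3224.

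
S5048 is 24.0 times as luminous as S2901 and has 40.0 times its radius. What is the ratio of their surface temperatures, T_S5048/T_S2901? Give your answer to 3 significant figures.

0.350

L ∝ R²T⁴ gives T ∝ (L/R²)^(1/4), so
T_S5048/T_S2901 = (24.0 / 40.0²)^(1/4) = (0.01500)^(1/4) = 0.3500.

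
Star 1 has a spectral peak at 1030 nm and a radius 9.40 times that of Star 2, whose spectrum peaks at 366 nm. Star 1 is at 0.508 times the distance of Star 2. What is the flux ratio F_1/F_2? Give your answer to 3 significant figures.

Wien's law: T_1/T_2 = λ_2/λ_1 = 366/1030 = 0.3553.
L_1/L_2 = (R_1/R_2)²(T_1/T_2)⁴ = (9.40)²(0.3553)⁴ = 1.409.
F_1/F_2 = (L_1/L_2)/(d_1/d_2)² = 1.409/(0.508)² = 5.459.

5.46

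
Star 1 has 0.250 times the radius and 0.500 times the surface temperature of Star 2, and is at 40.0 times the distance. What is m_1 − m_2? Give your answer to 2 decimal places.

L_1/L_2 = (0.250)²(0.500)⁴ = 0.003906.
F_1/F_2 = (L_1/L_2)/(d_1/d_2)² = 0.003906/1600 = 2.441×10^-6.
m_1 − m_2 = −2.5 log₁₀(2.441×10^-6) = 14.03.

14.03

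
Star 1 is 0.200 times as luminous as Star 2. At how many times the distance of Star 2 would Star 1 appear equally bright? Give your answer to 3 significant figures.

Equal flux requires L_1/d_1² = L_2/d_2², so d_1/d_2 = √(L_1/L_2)
= √(0.200) = 0.4472.

0.447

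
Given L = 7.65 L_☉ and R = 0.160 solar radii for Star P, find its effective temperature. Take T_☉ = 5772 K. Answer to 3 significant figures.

T/T_☉ = (L/L_☉)^(1/4) / (R/R_☉)^(1/2)
T = 5772 × (7.65)^(1/4) / √(0.160) = 5772 × 1.663 / 0.4000 = 2.400×10^4 K.

2.40×10^4 K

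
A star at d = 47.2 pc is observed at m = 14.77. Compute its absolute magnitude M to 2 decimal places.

11.40

M = m − 5 log₁₀(d/10 pc) = 14.77 − 5 log₁₀(47.2/10)
  = 14.77 − 5 × 0.674 = 14.77 − 3.37 = 11.40.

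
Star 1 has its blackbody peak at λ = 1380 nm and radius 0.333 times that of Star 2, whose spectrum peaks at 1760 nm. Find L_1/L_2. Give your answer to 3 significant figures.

Wien's law gives T ∝ 1/λ_max, so T_1/T_2 = λ_2/λ_1 = 1760/1380 = 1.275.
Then L ∝ R²T⁴ gives L_1/L_2 = (0.333)² × (1.275)⁴ = 0.1109 × 2.646 = 0.2934.

0.293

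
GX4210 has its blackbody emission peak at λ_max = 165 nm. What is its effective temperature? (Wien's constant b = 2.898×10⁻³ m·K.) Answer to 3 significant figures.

1.76×10^4 K

T = b/λ_max = 2.898×10⁻³ / (165×10⁻⁹) = 1.756×10^4 K.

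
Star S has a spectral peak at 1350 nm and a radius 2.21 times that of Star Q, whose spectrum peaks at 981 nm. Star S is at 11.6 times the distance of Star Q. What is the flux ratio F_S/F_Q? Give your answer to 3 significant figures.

Wien's law: T_S/T_Q = λ_Q/λ_S = 981/1350 = 0.7267.
L_S/L_Q = (R_S/R_Q)²(T_S/T_Q)⁴ = (2.21)²(0.7267)⁴ = 1.362.
F_S/F_Q = (L_S/L_Q)/(d_S/d_Q)² = 1.362/(11.6)² = 0.01012.

0.0101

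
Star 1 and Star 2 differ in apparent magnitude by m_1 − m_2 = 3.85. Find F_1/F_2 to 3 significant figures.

0.0288

F_1/F_2 = 10^(−(m_1 − m_2)/2.5) = 10^(-3.85/2.5) = 10^-1.540 = 0.02884.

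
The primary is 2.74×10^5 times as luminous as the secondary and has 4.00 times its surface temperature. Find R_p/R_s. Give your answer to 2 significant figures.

L ∝ R²T⁴ gives R ∝ √L / T², so
R_p/R_s = √(2.74×10^5) / (4.00)² = 523.5 / 16.00 = 32.72.

33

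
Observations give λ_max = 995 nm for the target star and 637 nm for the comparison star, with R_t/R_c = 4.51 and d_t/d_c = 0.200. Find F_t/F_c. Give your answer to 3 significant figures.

85.4

Wien's law: T_t/T_c = λ_c/λ_t = 637/995 = 0.6402.
L_t/L_c = (R_t/R_c)²(T_t/T_c)⁴ = (4.51)²(0.6402)⁴ = 3.417.
F_t/F_c = (L_t/L_c)/(d_t/d_c)² = 3.417/(0.200)² = 85.42.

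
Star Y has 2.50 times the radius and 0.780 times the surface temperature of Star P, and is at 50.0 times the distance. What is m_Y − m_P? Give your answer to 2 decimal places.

L_Y/L_P = (2.50)²(0.780)⁴ = 2.313.
F_Y/F_P = (L_Y/L_P)/(d_Y/d_P)² = 2.313/2500 = 9.254×10^-4.
m_Y − m_P = −2.5 log₁₀(9.254×10^-4) = 7.58.

7.58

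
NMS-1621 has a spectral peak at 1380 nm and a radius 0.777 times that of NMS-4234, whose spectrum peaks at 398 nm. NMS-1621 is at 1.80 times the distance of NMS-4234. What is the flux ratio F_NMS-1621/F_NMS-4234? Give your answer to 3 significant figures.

Wien's law: T_NMS-1621/T_NMS-4234 = λ_NMS-4234/λ_NMS-1621 = 398/1380 = 0.2884.
L_NMS-1621/L_NMS-4234 = (R_NMS-1621/R_NMS-4234)²(T_NMS-1621/T_NMS-4234)⁴ = (0.777)²(0.2884)⁴ = 0.004177.
F_NMS-1621/F_NMS-4234 = (L_NMS-1621/L_NMS-4234)/(d_NMS-1621/d_NMS-4234)² = 0.004177/(1.80)² = 0.001289.

0.00129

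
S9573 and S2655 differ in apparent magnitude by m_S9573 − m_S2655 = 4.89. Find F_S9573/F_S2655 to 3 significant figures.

0.0111

F_S9573/F_S2655 = 10^(−(m_S9573 − m_S2655)/2.5) = 10^(-4.89/2.5) = 10^-1.956 = 0.01107.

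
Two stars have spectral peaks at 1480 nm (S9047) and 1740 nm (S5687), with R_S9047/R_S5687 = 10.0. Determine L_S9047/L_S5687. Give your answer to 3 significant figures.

Wien's law gives T ∝ 1/λ_max, so T_S9047/T_S5687 = λ_S5687/λ_S9047 = 1740/1480 = 1.176.
Then L ∝ R²T⁴ gives L_S9047/L_S5687 = (10.0)² × (1.176)⁴ = 100.0 × 1.911 = 191.1.

191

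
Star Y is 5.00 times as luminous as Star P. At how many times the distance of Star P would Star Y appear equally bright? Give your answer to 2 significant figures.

2.2

Equal flux requires L_Y/d_Y² = L_P/d_P², so d_Y/d_P = √(L_Y/L_P)
= √(5.00) = 2.236.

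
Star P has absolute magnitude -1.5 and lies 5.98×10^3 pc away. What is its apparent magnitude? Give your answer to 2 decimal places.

12.38

m = M + 5 log₁₀(d/10 pc) = -1.5 + 5 log₁₀(5.98×10^3/10)
  = -1.5 + 5 × 2.777 = -1.5 + 13.88 = 12.38.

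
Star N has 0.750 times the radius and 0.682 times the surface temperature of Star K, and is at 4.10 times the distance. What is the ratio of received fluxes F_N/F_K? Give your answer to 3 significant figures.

0.00724

L_N/L_K = (R_N/R_K)²(T_N/T_K)⁴ = (0.750)² × (0.682)⁴ = 0.1217.
F_N/F_K = (L_N/L_K)/(d_N/d_K)² = 0.1217 / (4.10)² = 0.007239.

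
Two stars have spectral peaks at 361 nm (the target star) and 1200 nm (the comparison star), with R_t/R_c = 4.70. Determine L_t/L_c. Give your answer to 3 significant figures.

2.70×10^3

Wien's law gives T ∝ 1/λ_max, so T_t/T_c = λ_c/λ_t = 1200/361 = 3.324.
Then L ∝ R²T⁴ gives L_t/L_c = (4.70)² × (3.324)⁴ = 22.09 × 122.1 = 2697.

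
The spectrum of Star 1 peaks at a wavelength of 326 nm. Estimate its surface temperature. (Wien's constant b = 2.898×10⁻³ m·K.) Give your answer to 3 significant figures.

8.89×10^3 K

T = b/λ_max = 2.898×10⁻³ / (326×10⁻⁹) = 8890 K.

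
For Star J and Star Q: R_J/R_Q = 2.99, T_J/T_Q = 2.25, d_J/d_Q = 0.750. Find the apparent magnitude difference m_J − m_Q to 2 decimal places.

L_J/L_Q = (2.99)²(2.25)⁴ = 229.1.
F_J/F_Q = (L_J/L_Q)/(d_J/d_Q)² = 229.1/0.5625 = 407.3.
m_J − m_Q = −2.5 log₁₀(407.3) = -6.52.

-6.52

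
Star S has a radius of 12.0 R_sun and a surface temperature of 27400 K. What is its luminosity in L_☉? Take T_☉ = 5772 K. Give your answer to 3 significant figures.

L/L_☉ = (R/R_☉)² (T/T_☉)⁴ = (12.0)² × (27400/5772)⁴
       = 144.0 × (4.747)⁴ = 144.0 × 507.8 = 7.312×10^4.

7.31×10^4 L_☉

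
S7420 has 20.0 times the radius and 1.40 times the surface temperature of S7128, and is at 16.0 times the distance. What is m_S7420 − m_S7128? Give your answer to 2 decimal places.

L_S7420/L_S7128 = (20.0)²(1.40)⁴ = 1537.
F_S7420/F_S7128 = (L_S7420/L_S7128)/(d_S7420/d_S7128)² = 1537/256.0 = 6.002.
m_S7420 − m_S7128 = −2.5 log₁₀(6.002) = -1.95.

-1.95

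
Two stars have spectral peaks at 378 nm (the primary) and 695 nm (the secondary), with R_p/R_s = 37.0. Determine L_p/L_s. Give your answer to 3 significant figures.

Wien's law gives T ∝ 1/λ_max, so T_p/T_s = λ_s/λ_p = 695/378 = 1.839.
Then L ∝ R²T⁴ gives L_p/L_s = (37.0)² × (1.839)⁴ = 1369 × 11.43 = 1.564×10^4.

1.56×10^4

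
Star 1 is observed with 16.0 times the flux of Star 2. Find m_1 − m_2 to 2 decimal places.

-3.01

m_1 − m_2 = −2.5 log₁₀(F_1/F_2) = −2.5 log₁₀(16.0) = −2.5 × (1.204) = -3.010.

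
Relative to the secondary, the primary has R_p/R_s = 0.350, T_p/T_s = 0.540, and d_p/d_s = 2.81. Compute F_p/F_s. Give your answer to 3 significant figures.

0.00132

L_p/L_s = (R_p/R_s)²(T_p/T_s)⁴ = (0.350)² × (0.540)⁴ = 0.01042.
F_p/F_s = (L_p/L_s)/(d_p/d_s)² = 0.01042 / (2.81)² = 0.001319.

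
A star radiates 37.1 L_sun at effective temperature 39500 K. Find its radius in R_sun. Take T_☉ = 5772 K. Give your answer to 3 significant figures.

0.130 R_sun

R/R_☉ = √(L/L_☉) / (T/T_☉)² = √(37.1) / (6.843)²
       = 6.091 / 46.83 = 0.1301.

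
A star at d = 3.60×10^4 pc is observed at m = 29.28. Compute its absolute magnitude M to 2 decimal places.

11.50

M = m − 5 log₁₀(d/10 pc) = 29.28 − 5 log₁₀(3.60×10^4/10)
  = 29.28 − 5 × 3.556 = 29.28 − 17.78 = 11.50.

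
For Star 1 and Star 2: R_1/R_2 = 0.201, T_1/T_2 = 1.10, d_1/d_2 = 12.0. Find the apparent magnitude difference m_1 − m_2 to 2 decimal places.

L_1/L_2 = (0.201)²(1.10)⁴ = 0.05915.
F_1/F_2 = (L_1/L_2)/(d_1/d_2)² = 0.05915/144.0 = 4.108×10^-4.
m_1 − m_2 = −2.5 log₁₀(4.108×10^-4) = 8.47.

8.47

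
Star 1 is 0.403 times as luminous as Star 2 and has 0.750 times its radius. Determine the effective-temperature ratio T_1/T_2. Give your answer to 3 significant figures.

L ∝ R²T⁴ gives T ∝ (L/R²)^(1/4), so
T_1/T_2 = (0.403 / 0.750²)^(1/4) = (0.7164)^(1/4) = 0.9200.

0.920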